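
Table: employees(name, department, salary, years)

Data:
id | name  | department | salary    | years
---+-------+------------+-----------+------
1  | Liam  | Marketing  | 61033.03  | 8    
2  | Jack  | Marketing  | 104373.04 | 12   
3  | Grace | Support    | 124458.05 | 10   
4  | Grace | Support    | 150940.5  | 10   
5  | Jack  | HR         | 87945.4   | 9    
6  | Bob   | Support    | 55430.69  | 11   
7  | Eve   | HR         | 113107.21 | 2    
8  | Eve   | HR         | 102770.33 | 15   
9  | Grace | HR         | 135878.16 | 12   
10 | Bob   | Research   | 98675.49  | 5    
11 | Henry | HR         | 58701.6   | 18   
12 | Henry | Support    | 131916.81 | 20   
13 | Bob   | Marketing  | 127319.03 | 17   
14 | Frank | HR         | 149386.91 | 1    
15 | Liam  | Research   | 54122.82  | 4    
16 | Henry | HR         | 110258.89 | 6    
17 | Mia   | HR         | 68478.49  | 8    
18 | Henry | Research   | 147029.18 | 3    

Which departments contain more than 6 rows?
SELECT department, COUNT(*) as cnt
FROM employees
GROUP BY department
HAVING COUNT(*) > 6

Result:
  HR: 8

Note: HAVING filters groups after aggregation, WHERE filters rows before.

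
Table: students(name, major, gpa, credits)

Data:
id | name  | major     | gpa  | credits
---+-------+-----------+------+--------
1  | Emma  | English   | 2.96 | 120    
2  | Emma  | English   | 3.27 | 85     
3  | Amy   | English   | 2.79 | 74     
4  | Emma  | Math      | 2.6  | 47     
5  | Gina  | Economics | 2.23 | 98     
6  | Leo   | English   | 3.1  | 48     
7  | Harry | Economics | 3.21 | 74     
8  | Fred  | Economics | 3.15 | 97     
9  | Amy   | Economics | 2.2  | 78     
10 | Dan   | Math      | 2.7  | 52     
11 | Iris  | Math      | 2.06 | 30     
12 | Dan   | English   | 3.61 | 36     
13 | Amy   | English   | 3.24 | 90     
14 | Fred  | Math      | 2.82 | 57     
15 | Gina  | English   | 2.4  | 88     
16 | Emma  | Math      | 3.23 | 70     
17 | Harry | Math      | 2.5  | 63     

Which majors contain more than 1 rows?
SELECT major, COUNT(*) as cnt
FROM students
GROUP BY major
HAVING COUNT(*) > 1

Result:
  Economics: 4
  English: 7
  Math: 6

Note: HAVING filters groups after aggregation, WHERE filters rows before.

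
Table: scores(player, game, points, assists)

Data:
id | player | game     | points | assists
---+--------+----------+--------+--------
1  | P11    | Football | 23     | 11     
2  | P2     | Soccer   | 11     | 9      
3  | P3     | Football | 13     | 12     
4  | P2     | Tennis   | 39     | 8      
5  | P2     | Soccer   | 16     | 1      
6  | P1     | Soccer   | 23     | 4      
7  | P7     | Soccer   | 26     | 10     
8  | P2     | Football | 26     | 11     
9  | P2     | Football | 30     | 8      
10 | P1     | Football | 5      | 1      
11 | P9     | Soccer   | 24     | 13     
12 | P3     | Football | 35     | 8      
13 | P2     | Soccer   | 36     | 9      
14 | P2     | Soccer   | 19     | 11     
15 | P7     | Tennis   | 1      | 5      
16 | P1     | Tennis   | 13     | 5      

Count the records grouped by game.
SELECT game, COUNT(*) as count
FROM scores
GROUP BY game

Result:
  Football: 6
  Soccer: 7
  Tennis: 3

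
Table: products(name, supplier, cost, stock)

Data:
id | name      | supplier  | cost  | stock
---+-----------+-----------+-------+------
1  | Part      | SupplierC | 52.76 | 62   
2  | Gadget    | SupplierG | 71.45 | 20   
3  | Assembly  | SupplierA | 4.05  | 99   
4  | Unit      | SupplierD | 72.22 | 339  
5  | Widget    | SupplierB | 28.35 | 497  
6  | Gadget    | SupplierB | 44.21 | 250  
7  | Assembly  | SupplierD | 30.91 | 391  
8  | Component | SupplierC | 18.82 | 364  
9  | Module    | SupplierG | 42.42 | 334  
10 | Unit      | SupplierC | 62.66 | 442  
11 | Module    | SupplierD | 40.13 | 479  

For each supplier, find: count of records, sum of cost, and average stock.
SELECT supplier,
       COUNT(*) as cnt,
       SUM(cost) as total_cost,
       AVG(stock) as avg_stock
FROM products
GROUP BY supplier

Result:
  SupplierA: 1 records, 4.05 total cost, 99.00 avg stock
  SupplierB: 2 records, 72.56 total cost, 373.50 avg stock
  SupplierC: 3 records, 134.24 total cost, 289.33 avg stock
  SupplierD: 3 records, 143.26 total cost, 403.00 avg stock
  SupplierG: 2 records, 113.87 total cost, 177.00 avg stock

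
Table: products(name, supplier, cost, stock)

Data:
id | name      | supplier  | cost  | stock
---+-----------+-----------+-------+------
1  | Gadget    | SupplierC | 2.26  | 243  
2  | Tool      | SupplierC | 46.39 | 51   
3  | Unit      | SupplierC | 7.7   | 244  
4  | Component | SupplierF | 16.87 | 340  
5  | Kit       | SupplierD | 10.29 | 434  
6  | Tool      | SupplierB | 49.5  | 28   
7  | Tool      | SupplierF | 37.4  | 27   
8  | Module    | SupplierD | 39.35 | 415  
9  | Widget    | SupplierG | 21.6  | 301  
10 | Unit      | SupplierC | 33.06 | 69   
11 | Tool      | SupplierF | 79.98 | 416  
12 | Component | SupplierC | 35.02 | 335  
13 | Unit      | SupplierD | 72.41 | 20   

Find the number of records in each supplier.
SELECT supplier, COUNT(*) as count
FROM products
GROUP BY supplier

Result:
  SupplierB: 1
  SupplierC: 5
  SupplierD: 3
  SupplierF: 3
  SupplierG: 1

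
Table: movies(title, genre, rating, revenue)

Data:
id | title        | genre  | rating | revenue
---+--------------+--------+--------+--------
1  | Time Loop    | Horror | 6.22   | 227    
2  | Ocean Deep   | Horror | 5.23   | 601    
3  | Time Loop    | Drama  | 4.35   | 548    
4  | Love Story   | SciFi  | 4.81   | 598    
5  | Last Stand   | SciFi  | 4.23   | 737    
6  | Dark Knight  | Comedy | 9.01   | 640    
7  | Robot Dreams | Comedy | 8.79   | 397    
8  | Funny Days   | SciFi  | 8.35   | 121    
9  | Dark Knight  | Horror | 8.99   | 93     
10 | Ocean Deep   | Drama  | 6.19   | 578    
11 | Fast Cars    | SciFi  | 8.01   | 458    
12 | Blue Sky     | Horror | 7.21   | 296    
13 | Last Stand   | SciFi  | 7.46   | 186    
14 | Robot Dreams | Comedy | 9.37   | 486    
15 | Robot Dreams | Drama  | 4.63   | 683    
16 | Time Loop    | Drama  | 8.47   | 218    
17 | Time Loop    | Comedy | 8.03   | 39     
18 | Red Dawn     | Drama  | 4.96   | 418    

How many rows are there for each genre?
SELECT genre, COUNT(*) as count
FROM movies
GROUP BY genre

Result:
  Comedy: 4
  Drama: 5
  Horror: 4
  SciFi: 5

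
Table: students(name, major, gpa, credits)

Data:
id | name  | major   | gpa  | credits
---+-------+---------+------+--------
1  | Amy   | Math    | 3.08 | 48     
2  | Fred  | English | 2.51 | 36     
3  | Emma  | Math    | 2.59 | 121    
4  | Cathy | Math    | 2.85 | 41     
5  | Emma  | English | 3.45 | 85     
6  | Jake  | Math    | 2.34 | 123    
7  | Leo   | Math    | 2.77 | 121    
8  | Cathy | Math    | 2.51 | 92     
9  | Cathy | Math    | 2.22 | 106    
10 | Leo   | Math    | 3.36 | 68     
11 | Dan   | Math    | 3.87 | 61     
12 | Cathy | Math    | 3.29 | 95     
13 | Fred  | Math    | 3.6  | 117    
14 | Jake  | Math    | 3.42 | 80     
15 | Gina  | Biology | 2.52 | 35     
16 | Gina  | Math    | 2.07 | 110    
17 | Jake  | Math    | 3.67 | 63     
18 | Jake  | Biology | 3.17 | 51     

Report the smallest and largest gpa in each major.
SELECT major, MIN(gpa), MAX(gpa)
FROM students
GROUP BY major

Result:
  Biology: min=2.52, max=3.17
  English: min=2.51, max=3.45
  Math: min=2.07, max=3.87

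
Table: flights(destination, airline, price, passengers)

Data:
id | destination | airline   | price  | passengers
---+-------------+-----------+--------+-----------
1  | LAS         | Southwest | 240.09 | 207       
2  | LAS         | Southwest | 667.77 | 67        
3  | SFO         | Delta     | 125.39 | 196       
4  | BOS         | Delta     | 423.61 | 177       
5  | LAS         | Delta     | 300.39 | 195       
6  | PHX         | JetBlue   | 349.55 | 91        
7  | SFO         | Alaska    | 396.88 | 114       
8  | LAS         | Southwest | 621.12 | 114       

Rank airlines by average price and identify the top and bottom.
SELECT airline, AVG(price)
FROM flights
GROUP BY airline
ORDER BY AVG(price)

All groups:
  Delta: 283.13
  JetBlue: 349.55
  Alaska: 396.88
  Southwest: 509.66

Highest: Southwest (509.66)
Lowest: Delta (283.13)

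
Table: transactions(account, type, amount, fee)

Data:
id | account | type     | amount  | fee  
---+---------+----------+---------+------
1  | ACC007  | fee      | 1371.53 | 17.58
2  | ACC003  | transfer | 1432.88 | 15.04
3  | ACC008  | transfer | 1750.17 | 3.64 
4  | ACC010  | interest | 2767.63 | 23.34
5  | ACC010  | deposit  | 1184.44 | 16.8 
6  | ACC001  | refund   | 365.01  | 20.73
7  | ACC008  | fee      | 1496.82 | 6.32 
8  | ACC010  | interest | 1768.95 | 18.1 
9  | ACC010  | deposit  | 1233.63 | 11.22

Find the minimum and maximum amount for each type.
SELECT type, MIN(amount), MAX(amount)
FROM transactions
GROUP BY type

Result:
  deposit: min=1184.44, max=1233.63
  fee: min=1371.53, max=1496.82
  interest: min=1768.95, max=2767.63
  refund: min=365.01, max=365.01
  transfer: min=1432.88, max=1750.17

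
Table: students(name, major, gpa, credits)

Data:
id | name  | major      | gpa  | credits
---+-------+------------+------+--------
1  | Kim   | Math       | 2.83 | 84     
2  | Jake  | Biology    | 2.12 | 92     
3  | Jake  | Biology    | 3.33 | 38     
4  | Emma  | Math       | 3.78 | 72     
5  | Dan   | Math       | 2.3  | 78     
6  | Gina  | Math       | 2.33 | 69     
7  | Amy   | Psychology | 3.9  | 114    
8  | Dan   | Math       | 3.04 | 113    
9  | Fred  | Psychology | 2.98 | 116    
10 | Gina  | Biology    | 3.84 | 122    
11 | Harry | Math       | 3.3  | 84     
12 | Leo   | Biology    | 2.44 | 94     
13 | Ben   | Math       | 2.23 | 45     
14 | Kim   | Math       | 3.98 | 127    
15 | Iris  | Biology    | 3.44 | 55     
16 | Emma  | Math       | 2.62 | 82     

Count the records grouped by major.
SELECT major, COUNT(*) as count
FROM students
GROUP BY major

Result:
  Biology: 5
  Math: 9
  Psychology: 2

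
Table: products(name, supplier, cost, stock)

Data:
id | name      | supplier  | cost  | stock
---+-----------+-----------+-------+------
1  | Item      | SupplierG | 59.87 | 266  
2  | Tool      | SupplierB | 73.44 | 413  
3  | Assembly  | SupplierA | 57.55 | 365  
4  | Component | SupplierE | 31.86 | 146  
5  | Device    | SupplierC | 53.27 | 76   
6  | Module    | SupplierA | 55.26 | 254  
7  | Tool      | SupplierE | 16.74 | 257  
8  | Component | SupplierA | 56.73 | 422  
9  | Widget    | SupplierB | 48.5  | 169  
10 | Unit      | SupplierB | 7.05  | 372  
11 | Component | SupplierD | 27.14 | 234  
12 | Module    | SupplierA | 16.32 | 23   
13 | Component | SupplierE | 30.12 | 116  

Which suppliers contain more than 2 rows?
SELECT supplier, COUNT(*) as cnt
FROM products
GROUP BY supplier
HAVING COUNT(*) > 2

Result:
  SupplierA: 4
  SupplierB: 3
  SupplierE: 3

Note: HAVING filters groups after aggregation, WHERE filters rows before.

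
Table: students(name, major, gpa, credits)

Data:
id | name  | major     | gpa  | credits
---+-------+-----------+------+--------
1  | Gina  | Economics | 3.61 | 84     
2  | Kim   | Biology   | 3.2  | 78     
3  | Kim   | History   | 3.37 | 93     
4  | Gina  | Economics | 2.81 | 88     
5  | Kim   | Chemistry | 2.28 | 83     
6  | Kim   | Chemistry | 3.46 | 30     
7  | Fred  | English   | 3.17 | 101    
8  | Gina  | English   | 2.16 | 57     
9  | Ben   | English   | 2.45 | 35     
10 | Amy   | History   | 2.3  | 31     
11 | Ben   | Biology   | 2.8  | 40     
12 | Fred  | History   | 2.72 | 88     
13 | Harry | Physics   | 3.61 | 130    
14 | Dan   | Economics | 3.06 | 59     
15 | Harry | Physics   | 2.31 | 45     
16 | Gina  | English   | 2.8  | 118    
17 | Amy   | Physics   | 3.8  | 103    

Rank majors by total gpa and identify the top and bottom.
SELECT major, SUM(gpa)
FROM students
GROUP BY major
ORDER BY SUM(gpa)

All groups:
  Chemistry: 5.74
  Biology: 6.00
  History: 8.39
  Economics: 9.48
  Physics: 9.72
  English: 10.58

Highest: English (10.58)
Lowest: Chemistry (5.74)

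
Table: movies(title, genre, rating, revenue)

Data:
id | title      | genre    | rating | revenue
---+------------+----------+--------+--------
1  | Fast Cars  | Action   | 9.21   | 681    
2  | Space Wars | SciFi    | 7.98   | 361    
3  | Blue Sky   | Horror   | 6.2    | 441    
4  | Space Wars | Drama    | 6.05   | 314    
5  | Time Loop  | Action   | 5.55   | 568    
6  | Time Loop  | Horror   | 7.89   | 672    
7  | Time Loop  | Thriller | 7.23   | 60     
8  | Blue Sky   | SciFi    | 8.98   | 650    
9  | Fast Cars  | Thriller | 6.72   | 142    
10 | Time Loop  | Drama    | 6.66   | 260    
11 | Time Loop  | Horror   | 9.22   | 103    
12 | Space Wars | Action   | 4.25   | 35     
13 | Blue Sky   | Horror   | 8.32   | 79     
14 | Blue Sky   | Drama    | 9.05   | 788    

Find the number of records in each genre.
SELECT genre, COUNT(*) as count
FROM movies
GROUP BY genre

Result:
  Action: 3
  Drama: 3
  Horror: 4
  SciFi: 2
  Thriller: 2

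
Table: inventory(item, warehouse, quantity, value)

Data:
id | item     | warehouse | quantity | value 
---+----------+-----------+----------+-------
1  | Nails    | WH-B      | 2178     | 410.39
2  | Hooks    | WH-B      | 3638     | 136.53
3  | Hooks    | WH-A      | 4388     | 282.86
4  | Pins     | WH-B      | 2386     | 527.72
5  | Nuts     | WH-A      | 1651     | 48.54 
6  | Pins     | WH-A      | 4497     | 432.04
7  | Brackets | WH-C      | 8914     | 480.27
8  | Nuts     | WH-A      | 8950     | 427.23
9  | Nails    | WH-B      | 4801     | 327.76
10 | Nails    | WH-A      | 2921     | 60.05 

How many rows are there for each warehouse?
SELECT warehouse, COUNT(*) as count
FROM inventory
GROUP BY warehouse

Result:
  WH-A: 5
  WH-B: 4
  WH-C: 1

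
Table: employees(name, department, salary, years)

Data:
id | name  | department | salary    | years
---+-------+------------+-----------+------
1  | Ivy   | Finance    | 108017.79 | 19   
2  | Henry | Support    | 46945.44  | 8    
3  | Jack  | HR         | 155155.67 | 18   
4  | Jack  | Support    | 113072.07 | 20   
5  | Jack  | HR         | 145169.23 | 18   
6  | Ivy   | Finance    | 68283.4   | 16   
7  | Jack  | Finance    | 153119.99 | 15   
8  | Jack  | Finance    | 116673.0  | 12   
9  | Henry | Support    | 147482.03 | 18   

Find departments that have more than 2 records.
SELECT department, COUNT(*) as cnt
FROM employees
GROUP BY department
HAVING COUNT(*) > 2

Result:
  Finance: 4
  Support: 3

Note: HAVING filters groups after aggregation, WHERE filters rows before.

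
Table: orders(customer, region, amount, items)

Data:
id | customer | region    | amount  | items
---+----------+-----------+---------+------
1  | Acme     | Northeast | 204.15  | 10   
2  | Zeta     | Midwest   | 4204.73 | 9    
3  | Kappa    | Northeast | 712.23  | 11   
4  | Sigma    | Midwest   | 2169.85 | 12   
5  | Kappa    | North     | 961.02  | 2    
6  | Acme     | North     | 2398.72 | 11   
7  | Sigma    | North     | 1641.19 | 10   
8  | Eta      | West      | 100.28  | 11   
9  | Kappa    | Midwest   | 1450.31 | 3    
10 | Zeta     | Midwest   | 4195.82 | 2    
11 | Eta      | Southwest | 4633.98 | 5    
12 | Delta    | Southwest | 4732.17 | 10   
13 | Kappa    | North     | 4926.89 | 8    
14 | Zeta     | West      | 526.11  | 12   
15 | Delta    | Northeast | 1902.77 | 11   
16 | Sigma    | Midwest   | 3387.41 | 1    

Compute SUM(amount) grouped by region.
SELECT region, SUM(amount) as result
FROM orders
GROUP BY region

Result:
  Midwest: 15408.12
  North: 9927.82
  Northeast: 2819.15
  Southwest: 9366.15
  West: 626.39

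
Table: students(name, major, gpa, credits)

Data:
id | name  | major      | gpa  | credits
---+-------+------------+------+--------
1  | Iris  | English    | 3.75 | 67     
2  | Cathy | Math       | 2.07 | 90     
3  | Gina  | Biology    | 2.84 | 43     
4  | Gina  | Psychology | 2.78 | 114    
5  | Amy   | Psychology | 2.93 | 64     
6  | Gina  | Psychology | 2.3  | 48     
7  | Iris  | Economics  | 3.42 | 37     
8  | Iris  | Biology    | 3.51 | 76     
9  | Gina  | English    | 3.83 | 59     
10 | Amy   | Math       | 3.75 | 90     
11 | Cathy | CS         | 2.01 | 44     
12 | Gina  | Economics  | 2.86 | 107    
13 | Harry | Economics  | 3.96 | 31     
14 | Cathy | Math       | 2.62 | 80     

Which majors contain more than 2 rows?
SELECT major, COUNT(*) as cnt
FROM students
GROUP BY major
HAVING COUNT(*) > 2

Result:
  Economics: 3
  Math: 3
  Psychology: 3

Note: HAVING filters groups after aggregation, WHERE filters rows before.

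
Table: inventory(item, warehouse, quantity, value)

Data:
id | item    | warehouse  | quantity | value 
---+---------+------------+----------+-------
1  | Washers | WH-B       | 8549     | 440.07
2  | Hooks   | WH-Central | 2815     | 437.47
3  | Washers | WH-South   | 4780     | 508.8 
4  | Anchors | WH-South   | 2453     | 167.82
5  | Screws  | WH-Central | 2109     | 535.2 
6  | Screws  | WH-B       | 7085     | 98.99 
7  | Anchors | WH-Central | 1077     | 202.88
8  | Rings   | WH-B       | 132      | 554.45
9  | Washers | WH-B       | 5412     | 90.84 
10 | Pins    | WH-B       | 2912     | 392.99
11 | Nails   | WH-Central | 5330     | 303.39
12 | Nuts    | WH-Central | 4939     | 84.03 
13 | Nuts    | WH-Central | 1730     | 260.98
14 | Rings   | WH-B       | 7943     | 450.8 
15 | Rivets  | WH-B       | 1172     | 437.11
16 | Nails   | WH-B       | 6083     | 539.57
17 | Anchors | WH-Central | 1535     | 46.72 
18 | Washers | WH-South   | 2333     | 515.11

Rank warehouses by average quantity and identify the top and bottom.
SELECT warehouse, AVG(quantity)
FROM inventory
GROUP BY warehouse
ORDER BY AVG(quantity)

All groups:
  WH-Central: 2790.71
  WH-South: 3188.67
  WH-B: 4911.00

Highest: WH-B (4911.00)
Lowest: WH-Central (2790.71)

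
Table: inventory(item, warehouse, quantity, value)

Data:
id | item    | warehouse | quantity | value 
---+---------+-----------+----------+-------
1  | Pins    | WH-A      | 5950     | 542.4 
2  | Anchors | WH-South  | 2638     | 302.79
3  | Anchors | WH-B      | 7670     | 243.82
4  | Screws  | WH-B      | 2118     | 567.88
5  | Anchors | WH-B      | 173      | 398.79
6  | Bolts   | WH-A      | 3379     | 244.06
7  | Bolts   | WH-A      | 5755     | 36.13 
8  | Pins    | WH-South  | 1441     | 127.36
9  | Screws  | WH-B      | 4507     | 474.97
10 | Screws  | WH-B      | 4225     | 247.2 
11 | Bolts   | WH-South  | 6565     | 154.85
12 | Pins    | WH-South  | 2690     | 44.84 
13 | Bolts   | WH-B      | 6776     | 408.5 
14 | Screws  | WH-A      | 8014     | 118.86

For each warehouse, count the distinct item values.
SELECT warehouse, COUNT(DISTINCT item)
FROM inventory
GROUP BY warehouse

Result:
  WH-A: 3 distinct
  WH-B: 3 distinct
  WH-South: 3 distinct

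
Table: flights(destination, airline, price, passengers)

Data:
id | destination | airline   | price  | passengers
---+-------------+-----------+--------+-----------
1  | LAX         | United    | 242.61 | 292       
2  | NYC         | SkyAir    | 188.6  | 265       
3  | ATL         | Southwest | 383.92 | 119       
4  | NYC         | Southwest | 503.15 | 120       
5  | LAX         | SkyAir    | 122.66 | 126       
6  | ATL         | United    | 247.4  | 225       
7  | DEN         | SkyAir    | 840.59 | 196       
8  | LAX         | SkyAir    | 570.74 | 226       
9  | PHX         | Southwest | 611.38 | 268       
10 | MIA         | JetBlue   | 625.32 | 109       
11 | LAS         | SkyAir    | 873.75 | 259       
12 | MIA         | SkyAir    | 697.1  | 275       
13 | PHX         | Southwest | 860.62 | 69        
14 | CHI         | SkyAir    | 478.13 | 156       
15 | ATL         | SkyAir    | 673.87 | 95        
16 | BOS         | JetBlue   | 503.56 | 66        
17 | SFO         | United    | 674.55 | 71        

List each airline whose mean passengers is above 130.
SELECT airline, AVG(passengers)
FROM flights
GROUP BY airline
HAVING AVG(passengers) > 130

Result:
  SkyAir: avg=199.75
  Southwest: avg=144.00
  United: avg=196.00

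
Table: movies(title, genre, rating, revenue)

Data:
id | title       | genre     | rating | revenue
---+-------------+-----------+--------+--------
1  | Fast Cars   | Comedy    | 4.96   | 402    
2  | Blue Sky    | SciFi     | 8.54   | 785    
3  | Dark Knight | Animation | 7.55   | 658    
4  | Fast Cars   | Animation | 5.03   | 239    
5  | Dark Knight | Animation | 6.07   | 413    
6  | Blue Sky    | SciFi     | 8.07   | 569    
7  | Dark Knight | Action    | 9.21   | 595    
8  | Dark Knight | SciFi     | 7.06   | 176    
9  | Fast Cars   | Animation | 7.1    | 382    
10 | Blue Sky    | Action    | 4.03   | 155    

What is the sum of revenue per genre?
SELECT genre, SUM(revenue) as result
FROM movies
GROUP BY genre

Result:
  Action: 750
  Animation: 1692
  Comedy: 402
  SciFi: 1530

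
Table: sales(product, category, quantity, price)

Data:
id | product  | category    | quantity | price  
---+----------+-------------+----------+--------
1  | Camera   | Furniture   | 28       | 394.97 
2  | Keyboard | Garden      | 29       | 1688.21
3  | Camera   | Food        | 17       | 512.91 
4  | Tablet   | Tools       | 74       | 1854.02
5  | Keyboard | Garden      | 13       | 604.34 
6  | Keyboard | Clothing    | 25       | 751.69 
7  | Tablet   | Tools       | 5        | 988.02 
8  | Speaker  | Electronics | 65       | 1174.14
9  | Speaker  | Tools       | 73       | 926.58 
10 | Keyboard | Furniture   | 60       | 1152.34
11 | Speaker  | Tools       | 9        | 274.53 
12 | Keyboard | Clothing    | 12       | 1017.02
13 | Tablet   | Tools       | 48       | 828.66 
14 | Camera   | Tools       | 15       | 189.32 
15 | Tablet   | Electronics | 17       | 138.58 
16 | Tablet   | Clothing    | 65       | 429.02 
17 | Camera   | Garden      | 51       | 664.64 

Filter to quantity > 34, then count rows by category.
SELECT category, COUNT(*)
FROM sales
WHERE quantity > 34
GROUP BY category

Note: WHERE filters rows before grouping.

Result:
  Clothing: 1
  Electronics: 1
  Furniture: 1
  Garden: 1
  Tools: 3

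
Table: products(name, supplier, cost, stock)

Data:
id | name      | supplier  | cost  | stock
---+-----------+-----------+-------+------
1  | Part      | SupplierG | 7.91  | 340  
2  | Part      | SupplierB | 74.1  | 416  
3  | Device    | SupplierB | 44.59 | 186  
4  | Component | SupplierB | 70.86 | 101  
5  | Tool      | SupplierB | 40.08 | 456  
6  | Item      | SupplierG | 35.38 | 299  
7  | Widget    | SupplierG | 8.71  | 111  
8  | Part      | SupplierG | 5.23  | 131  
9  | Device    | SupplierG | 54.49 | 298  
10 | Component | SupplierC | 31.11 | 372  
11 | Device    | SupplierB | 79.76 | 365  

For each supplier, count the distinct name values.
SELECT supplier, COUNT(DISTINCT name)
FROM products
GROUP BY supplier

Result:
  SupplierB: 4 distinct
  SupplierC: 1 distinct
  SupplierG: 4 distinct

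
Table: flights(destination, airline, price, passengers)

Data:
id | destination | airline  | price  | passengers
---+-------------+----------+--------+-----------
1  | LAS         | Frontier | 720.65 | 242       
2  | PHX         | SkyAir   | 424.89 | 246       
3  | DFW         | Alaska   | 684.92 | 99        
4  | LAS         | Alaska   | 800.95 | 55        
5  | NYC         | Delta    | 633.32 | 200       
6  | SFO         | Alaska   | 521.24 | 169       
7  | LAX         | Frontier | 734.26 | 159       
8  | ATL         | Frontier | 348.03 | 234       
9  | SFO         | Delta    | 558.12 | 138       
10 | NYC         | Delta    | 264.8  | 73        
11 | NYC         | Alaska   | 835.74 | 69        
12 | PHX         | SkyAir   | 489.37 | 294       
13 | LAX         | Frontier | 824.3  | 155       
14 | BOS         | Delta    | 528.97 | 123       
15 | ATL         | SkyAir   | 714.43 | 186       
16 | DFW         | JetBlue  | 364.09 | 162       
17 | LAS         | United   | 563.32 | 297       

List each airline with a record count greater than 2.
SELECT airline, COUNT(*) as cnt
FROM flights
GROUP BY airline
HAVING COUNT(*) > 2

Result:
  Alaska: 4
  Delta: 4
  Frontier: 4
  SkyAir: 3

Note: HAVING filters groups after aggregation, WHERE filters rows before.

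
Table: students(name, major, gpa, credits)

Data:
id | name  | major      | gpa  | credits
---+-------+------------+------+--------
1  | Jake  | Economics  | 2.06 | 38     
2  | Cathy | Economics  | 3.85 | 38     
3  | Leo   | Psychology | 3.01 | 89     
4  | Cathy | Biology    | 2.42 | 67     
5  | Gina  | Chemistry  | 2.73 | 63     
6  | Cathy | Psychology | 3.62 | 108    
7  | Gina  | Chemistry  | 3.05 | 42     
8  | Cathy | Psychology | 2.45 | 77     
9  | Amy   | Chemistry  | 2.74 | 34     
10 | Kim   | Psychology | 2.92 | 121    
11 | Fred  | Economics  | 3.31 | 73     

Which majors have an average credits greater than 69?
SELECT major, AVG(credits)
FROM students
GROUP BY major
HAVING AVG(credits) > 69

Result:
  Psychology: avg=98.75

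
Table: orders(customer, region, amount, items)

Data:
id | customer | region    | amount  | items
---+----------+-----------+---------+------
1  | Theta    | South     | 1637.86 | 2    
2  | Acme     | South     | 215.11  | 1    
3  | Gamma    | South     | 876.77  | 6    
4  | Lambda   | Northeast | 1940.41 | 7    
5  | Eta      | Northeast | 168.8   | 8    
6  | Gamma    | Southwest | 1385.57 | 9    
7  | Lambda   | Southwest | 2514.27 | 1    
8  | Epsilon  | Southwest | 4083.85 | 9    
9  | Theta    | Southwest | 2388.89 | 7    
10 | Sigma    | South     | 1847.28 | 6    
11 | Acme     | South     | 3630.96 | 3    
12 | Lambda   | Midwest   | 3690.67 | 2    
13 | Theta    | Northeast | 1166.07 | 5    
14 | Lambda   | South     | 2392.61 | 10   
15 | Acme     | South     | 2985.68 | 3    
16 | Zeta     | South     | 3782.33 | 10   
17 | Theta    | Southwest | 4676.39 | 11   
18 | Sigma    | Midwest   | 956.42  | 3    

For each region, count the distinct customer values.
SELECT region, COUNT(DISTINCT customer)
FROM orders
GROUP BY region

Result:
  Midwest: 2 distinct
  Northeast: 3 distinct
  South: 6 distinct
  Southwest: 4 distinct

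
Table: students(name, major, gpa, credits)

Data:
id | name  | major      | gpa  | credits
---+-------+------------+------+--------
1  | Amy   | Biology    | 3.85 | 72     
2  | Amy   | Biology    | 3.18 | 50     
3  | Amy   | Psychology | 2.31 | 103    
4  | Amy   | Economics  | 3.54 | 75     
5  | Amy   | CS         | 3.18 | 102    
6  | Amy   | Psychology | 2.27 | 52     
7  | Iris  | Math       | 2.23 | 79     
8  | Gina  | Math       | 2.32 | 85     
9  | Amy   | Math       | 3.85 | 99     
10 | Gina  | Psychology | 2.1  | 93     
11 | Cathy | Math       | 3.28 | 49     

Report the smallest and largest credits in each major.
SELECT major, MIN(credits), MAX(credits)
FROM students
GROUP BY major

Result:
  Biology: min=50, max=72
  CS: min=102, max=102
  Economics: min=75, max=75
  Math: min=49, max=99
  Psychology: min=52, max=103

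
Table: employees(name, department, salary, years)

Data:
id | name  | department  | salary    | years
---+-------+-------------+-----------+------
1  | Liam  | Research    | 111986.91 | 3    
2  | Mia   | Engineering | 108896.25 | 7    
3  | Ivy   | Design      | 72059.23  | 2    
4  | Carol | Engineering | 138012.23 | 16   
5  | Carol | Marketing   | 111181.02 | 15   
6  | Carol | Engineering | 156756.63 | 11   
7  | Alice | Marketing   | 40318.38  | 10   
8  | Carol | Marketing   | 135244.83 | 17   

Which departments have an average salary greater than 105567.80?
SELECT department, AVG(salary)
FROM employees
GROUP BY department
HAVING AVG(salary) > 105567.80

Result:
  Engineering: avg=134555.04
  Research: avg=111986.91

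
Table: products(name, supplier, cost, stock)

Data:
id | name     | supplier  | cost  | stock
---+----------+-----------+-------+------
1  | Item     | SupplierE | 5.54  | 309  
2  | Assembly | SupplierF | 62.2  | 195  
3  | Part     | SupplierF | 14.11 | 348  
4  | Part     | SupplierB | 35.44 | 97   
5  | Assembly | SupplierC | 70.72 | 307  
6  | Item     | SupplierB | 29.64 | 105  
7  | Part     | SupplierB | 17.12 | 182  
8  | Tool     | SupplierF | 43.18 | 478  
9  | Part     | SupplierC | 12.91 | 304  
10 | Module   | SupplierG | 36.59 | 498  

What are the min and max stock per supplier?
SELECT supplier, MIN(stock), MAX(stock)
FROM products
GROUP BY supplier

Result:
  SupplierB: min=97, max=182
  SupplierC: min=304, max=307
  SupplierE: min=309, max=309
  SupplierF: min=195, max=478
  SupplierG: min=498, max=498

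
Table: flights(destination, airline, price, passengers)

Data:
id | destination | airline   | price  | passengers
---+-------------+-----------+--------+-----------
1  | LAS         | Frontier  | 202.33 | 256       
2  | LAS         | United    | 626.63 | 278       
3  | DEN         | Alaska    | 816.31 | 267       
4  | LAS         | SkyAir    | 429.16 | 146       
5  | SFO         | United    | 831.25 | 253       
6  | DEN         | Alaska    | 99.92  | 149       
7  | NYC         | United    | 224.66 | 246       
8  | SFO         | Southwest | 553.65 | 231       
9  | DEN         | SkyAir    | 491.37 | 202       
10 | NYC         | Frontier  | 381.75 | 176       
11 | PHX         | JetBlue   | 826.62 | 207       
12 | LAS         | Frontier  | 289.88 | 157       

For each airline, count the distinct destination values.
SELECT airline, COUNT(DISTINCT destination)
FROM flights
GROUP BY airline

Result:
  Alaska: 1 distinct
  Frontier: 2 distinct
  JetBlue: 1 distinct
  SkyAir: 2 distinct
  Southwest: 1 distinct
  United: 3 distinct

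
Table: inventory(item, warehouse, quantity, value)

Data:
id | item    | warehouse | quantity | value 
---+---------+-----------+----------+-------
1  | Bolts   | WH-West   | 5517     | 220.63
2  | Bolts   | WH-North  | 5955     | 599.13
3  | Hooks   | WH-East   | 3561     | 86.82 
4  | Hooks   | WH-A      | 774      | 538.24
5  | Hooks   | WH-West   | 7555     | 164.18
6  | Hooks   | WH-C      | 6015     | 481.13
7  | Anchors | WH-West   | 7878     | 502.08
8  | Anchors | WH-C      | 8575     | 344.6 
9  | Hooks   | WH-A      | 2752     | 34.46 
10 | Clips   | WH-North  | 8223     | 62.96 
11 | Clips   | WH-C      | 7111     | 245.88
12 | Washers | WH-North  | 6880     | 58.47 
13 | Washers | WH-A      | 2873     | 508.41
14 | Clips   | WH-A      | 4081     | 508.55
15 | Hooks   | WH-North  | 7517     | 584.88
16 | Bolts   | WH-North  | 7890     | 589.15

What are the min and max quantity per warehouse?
SELECT warehouse, MIN(quantity), MAX(quantity)
FROM inventory
GROUP BY warehouse

Result:
  WH-A: min=774, max=4081
  WH-C: min=6015, max=8575
  WH-East: min=3561, max=3561
  WH-North: min=5955, max=8223
  WH-West: min=5517, max=7878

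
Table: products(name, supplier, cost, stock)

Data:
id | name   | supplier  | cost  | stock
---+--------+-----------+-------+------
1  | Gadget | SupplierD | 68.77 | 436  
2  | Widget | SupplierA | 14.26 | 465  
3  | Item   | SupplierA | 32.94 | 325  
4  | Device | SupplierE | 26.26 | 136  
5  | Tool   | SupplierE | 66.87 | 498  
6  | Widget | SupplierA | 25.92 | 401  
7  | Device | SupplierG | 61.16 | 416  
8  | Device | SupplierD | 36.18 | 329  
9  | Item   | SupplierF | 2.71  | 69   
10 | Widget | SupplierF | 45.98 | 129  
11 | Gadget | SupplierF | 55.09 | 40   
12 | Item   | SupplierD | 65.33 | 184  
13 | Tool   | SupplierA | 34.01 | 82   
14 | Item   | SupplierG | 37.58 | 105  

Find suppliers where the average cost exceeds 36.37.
SELECT supplier, AVG(cost)
FROM products
GROUP BY supplier
HAVING AVG(cost) > 36.37

Result:
  SupplierD: avg=56.76
  SupplierE: avg=46.57
  SupplierG: avg=49.37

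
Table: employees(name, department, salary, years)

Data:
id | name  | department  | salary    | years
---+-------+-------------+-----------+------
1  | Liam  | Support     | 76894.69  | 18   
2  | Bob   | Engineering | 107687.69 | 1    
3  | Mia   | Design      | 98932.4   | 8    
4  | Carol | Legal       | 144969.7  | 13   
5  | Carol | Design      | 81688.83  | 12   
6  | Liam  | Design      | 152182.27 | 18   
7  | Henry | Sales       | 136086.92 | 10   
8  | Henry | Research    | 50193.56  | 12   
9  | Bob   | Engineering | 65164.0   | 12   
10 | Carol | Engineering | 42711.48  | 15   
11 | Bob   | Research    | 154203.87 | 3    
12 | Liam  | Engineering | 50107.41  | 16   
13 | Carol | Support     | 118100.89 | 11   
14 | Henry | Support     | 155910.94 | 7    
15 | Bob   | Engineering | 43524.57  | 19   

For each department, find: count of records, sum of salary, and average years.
SELECT department,
       COUNT(*) as cnt,
       SUM(salary) as total_salary,
       AVG(years) as avg_years
FROM employees
GROUP BY department

Result:
  Design: 3 records, 332803.50 total salary, 12.67 avg years
  Engineering: 5 records, 309195.15 total salary, 12.60 avg years
  Legal: 1 records, 144969.70 total salary, 13.00 avg years
  Research: 2 records, 204397.43 total salary, 7.50 avg years
  Sales: 1 records, 136086.92 total salary, 10.00 avg years
  Support: 3 records, 350906.52 total salary, 12.00 avg years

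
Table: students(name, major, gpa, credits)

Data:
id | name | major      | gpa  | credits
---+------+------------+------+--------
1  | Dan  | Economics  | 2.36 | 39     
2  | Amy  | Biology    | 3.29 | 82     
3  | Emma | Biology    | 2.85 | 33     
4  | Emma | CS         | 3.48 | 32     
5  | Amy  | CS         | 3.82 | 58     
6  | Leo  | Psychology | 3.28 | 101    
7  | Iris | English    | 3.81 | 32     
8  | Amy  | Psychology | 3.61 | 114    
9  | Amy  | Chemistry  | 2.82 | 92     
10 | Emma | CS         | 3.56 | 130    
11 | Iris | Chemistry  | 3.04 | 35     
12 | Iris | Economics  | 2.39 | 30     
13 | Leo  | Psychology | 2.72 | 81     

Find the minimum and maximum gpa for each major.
SELECT major, MIN(gpa), MAX(gpa)
FROM students
GROUP BY major

Result:
  Biology: min=2.85, max=3.29
  CS: min=3.48, max=3.82
  Chemistry: min=2.82, max=3.04
  Economics: min=2.36, max=2.39
  English: min=3.81, max=3.81
  Psychology: min=2.72, max=3.61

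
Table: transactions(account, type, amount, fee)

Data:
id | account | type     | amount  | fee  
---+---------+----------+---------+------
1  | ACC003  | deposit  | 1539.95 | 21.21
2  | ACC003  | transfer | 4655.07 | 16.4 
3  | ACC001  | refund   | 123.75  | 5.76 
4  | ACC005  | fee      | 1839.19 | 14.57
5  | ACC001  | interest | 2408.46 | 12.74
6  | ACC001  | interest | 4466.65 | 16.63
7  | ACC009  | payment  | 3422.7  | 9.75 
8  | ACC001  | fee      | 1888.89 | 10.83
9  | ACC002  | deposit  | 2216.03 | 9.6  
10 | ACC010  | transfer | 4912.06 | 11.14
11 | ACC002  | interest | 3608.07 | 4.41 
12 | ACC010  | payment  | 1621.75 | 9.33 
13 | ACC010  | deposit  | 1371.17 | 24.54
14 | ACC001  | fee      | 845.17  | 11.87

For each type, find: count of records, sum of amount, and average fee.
SELECT type,
       COUNT(*) as cnt,
       SUM(amount) as total_amount,
       AVG(fee) as avg_fee
FROM transactions
GROUP BY type

Result:
  deposit: 3 records, 5127.15 total amount, 18.45 avg fee
  fee: 3 records, 4573.25 total amount, 12.42 avg fee
  interest: 3 records, 10483.18 total amount, 11.26 avg fee
  payment: 2 records, 5044.45 total amount, 9.54 avg fee
  refund: 1 records, 123.75 total amount, 5.76 avg fee
  transfer: 2 records, 9567.13 total amount, 13.77 avg fee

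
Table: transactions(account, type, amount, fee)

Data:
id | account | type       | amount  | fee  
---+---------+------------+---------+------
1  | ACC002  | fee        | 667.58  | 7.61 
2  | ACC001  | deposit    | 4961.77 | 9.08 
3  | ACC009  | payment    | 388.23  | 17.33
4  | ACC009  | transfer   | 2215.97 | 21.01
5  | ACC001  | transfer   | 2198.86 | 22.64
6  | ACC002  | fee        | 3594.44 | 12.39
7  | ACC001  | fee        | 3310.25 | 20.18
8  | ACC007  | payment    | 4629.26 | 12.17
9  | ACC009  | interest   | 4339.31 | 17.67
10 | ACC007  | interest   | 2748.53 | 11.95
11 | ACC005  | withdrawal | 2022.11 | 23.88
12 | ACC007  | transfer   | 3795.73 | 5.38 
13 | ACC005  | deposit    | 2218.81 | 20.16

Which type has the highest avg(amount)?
SELECT type, AVG(amount) as val
FROM transactions
GROUP BY type
ORDER BY val DESC
LIMIT 1

Result: deposit with avg(amount) = 3590.29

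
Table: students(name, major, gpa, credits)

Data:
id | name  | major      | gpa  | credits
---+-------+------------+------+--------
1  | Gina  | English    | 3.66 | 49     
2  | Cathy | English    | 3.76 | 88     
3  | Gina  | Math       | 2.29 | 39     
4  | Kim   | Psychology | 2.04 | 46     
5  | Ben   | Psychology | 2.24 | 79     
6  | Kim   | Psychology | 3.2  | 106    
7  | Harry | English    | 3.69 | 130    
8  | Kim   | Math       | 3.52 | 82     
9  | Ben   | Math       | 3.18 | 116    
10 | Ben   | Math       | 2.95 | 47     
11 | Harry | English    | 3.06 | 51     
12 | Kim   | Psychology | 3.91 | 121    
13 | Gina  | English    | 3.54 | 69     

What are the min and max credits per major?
SELECT major, MIN(credits), MAX(credits)
FROM students
GROUP BY major

Result:
  English: min=49, max=130
  Math: min=39, max=116
  Psychology: min=46, max=121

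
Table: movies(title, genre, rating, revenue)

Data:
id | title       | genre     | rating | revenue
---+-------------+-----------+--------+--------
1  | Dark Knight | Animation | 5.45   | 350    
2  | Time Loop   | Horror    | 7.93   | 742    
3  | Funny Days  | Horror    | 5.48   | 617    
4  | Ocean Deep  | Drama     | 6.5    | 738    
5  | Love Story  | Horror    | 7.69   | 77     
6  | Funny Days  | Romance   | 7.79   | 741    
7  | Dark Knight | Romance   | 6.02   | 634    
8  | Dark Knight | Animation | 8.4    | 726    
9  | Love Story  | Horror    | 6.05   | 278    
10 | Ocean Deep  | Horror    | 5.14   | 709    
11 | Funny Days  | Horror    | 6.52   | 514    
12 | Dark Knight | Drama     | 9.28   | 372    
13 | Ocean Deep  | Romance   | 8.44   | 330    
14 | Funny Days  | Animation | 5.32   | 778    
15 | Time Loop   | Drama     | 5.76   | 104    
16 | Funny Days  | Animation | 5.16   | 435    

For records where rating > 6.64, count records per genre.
SELECT genre, COUNT(*)
FROM movies
WHERE rating > 6.64
GROUP BY genre

Note: WHERE filters rows before grouping.

Result:
  Animation: 1
  Drama: 1
  Horror: 2
  Romance: 2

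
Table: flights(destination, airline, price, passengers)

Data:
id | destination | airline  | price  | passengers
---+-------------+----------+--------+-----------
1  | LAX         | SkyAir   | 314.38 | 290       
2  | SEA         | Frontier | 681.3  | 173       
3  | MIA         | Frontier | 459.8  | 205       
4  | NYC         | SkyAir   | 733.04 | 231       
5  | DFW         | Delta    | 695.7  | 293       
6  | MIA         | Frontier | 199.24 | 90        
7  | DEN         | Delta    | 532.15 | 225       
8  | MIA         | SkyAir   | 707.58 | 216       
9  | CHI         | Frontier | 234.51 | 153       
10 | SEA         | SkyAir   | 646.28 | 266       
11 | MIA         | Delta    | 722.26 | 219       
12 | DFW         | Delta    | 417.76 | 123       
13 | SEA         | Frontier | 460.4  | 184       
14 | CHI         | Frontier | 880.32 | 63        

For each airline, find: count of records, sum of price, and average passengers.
SELECT airline,
       COUNT(*) as cnt,
       SUM(price) as total_price,
       AVG(passengers) as avg_passengers
FROM flights
GROUP BY airline

Result:
  Delta: 4 records, 2367.87 total price, 215.00 avg passengers
  Frontier: 6 records, 2915.57 total price, 144.67 avg passengers
  SkyAir: 4 records, 2401.28 total price, 250.75 avg passengers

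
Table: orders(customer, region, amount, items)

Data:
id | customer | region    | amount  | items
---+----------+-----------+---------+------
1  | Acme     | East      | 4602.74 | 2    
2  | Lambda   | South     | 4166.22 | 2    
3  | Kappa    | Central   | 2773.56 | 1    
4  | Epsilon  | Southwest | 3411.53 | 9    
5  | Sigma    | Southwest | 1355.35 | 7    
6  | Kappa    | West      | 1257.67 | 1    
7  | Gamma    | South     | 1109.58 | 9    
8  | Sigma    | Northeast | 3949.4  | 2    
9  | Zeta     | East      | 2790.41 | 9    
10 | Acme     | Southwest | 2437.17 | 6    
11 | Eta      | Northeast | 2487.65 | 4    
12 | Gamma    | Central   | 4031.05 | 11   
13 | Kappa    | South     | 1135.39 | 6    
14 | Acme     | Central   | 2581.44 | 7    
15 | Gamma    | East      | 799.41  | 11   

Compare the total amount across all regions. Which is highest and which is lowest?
SELECT region, SUM(amount)
FROM orders
GROUP BY region
ORDER BY SUM(amount)

All groups:
  West: 1257.67
  South: 6411.19
  Northeast: 6437.05
  Southwest: 7204.05
  East: 8192.56
  Central: 9386.05

Highest: Central (9386.05)
Lowest: West (1257.67)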